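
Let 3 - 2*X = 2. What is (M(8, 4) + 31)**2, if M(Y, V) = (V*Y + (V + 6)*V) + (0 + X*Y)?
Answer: 11449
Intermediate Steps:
X = 1/2 (X = 3/2 - 1/2*2 = 3/2 - 1 = 1/2 ≈ 0.50000)
M(Y, V) = Y/2 + V*Y + V*(6 + V) (M(Y, V) = (V*Y + (V + 6)*V) + (0 + Y/2) = (V*Y + (6 + V)*V) + Y/2 = (V*Y + V*(6 + V)) + Y/2 = Y/2 + V*Y + V*(6 + V))
(M(8, 4) + 31)**2 = ((4**2 + (1/2)*8 + 6*4 + 4*8) + 31)**2 = ((16 + 4 + 24 + 32) + 31)**2 = (76 + 31)**2 = 107**2 = 11449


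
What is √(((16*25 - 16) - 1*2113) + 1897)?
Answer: 2*√42 ≈ 12.961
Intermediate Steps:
√(((16*25 - 16) - 1*2113) + 1897) = √(((400 - 16) - 2113) + 1897) = √((384 - 2113) + 1897) = √(-1729 + 1897) = √168 = 2*√42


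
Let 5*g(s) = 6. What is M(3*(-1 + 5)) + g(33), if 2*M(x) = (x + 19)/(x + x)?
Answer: 443/240 ≈ 1.8458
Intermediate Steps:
g(s) = 6/5 (g(s) = (1/5)*6 = 6/5)
M(x) = (19 + x)/(4*x) (M(x) = ((x + 19)/(x + x))/2 = ((19 + x)/((2*x)))/2 = ((19 + x)*(1/(2*x)))/2 = ((19 + x)/(2*x))/2 = (19 + x)/(4*x))
M(3*(-1 + 5)) + g(33) = (19 + 3*(-1 + 5))/(4*((3*(-1 + 5)))) + 6/5 = (19 + 3*4)/(4*((3*4))) + 6/5 = (1/4)*(19 + 12)/12 + 6/5 = (1/4)*(1/12)*31 + 6/5 = 31/48 + 6/5 = 443/240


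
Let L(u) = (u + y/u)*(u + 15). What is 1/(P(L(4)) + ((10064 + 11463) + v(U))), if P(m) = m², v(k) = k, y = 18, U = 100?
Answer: 4/190837 ≈ 2.0960e-5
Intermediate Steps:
L(u) = (15 + u)*(u + 18/u) (L(u) = (u + 18/u)*(u + 15) = (u + 18/u)*(15 + u) = (15 + u)*(u + 18/u))
1/(P(L(4)) + ((10064 + 11463) + v(U))) = 1/((18 + 4² + 15*4 + 270/4)² + ((10064 + 11463) + 100)) = 1/((18 + 16 + 60 + 270*(¼))² + (21527 + 100)) = 1/((18 + 16 + 60 + 135/2)² + 21627) = 1/((323/2)² + 21627) = 1/(104329/4 + 21627) = 1/(190837/4) = 4/190837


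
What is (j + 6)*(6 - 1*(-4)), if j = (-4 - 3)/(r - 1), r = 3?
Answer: 25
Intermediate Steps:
j = -7/2 (j = (-4 - 3)/(3 - 1) = -7/2 ≈ -3.5000)
(j + 6)*(6 - 1*(-4)) = (-7/2 + 6)*(6 - 1*(-4)) = 5*(6 + 4)/2 = (5/2)*10 = 25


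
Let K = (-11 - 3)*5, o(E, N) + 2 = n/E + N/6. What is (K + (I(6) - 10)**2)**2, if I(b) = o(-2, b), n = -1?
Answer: 25921/16 ≈ 1620.1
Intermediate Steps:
o(E, N) = -2 - 1/E + N/6 (o(E, N) = -2 + (-1/E + N/6) = -2 - 1/E + N/6)
I(b) = -3/2 + b/6 (I(b) = -2 - 1/(-2) + b/6 = -2 - 1*(-1/2) + b/6 = -2 + 1/2 + b/6 = -3/2 + b/6)
K = -70 (K = -14*5 = -70)
(K + (I(6) - 10)**2)**2 = (-70 + ((-3/2 + (1/6)*6) - 10)**2)**2 = (-70 + ((-3/2 + 1) - 10)**2)**2 = (-70 + (-1/2 - 10)**2)**2 = (-70 + (-21/2)**2)**2 = (-70 + 441/4)**2 = (161/4)**2 = 25921/16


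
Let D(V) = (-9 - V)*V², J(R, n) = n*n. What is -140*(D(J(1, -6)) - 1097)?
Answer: 8318380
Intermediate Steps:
J(R, n) = n²
D(V) = V²*(-9 - V)
-140*(D(J(1, -6)) - 1097) = -140*(((-6)²)²*(-9 - 1*(-6)²) - 1097) = -140*(36²*(-9 - 1*36) - 1097) = -140*(1296*(-9 - 36) - 1097) = -140*(1296*(-45) - 1097) = -140*(-58320 - 1097) = -140*(-59417) = 8318380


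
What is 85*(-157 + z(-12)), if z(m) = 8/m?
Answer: -40205/3 ≈ -13402.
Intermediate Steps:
85*(-157 + z(-12)) = 85*(-157 + 8/(-12)) = 85*(-157 + 8*(-1/12)) = 85*(-157 - 2/3) = 85*(-473/3) = -40205/3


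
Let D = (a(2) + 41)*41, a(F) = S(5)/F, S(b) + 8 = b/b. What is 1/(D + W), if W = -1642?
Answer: -2/209 ≈ -0.0095694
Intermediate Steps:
S(b) = -7 (S(b) = -8 + b/b = -8 + 1 = -7)
a(F) = -7/F
D = 3075/2 (D = (-7/2 + 41)*41 = (75/2)*41 = 3075/2 ≈ 1537.5)
1/(D + W) = 1/(3075/2 - 1642) = 1/(-209/2) = -2/209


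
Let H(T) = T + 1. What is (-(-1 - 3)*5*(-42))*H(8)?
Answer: -7560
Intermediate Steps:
H(T) = 1 + T
(-(-1 - 3)*5*(-42))*H(8) = (-(-1 - 3)*5*(-42))*(1 + 8) = (-(-4)*5*(-42))*9 = (-1*(-20)*(-42))*9 = (20*(-42))*9 = -840*9 = -7560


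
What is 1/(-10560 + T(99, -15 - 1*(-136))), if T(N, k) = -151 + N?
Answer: -1/10612 ≈ -9.4233e-5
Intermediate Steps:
1/(-10560 + T(99, -15 - 1*(-136))) = 1/(-10560 + (-151 + 99)) = 1/(-10560 - 52) = 1/(-10612) = -1/10612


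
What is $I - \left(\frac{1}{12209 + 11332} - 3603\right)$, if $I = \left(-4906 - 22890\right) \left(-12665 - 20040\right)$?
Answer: $\frac{21400458843602}{23541} \approx 9.0907 \cdot 10^{8}$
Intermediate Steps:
$I = 909068180$ ($I = \left(-27796\right) \left(-32705\right) = 909068180$)
$I - \left(\frac{1}{12209 + 11332} - 3603\right) = 909068180 - \left(\frac{1}{12209 + 11332} - 3603\right) = 909068180 - \left(\frac{1}{23541} - 3603\right) = 909068180 - - \frac{84818222}{23541} = 909068180 + \frac{84818222}{23541} = \frac{21400458843602}{23541}$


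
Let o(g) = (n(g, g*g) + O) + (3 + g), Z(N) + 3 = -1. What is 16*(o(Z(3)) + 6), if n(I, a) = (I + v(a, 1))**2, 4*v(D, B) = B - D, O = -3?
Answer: 993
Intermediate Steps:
v(D, B) = -D/4 + B/4 (v(D, B) = (B - D)/4 = -D/4 + B/4)
n(I, a) = (1/4 + I - a/4)**2 (n(I, a) = (I + (-a/4 + (1/4)*1))**2 = (I + (-a/4 + 1/4))**2 = (I + (1/4 - a/4))**2 = (1/4 + I - a/4)**2)
Z(N) = -4 (Z(N) = -3 - 1 = -4)
o(g) = g + (1 - g**2 + 4*g)**2/16 (o(g) = ((1 - g*g + 4*g)**2/16 - 3) + (3 + g) = ((1 - g**2 + 4*g)**2/16 - 3) + (3 + g) = (-3 + (1 - g**2 + 4*g)**2/16) + (3 + g) = g + (1 - g**2 + 4*g)**2/16)
16*(o(Z(3)) + 6) = 16*((-4 + (1 - 1*(-4)**2 + 4*(-4))**2/16) + 6) = 16*((-4 + (1 - 1*16 - 16)**2/16) + 6) = 16*((-4 + (1 - 16 - 16)**2/16) + 6) = 16*((-4 + (1/16)*(-31)**2) + 6) = 16*((-4 + (1/16)*961) + 6) = 16*((-4 + 961/16) + 6) = 16*(897/16 + 6) = 16*(993/16) = 993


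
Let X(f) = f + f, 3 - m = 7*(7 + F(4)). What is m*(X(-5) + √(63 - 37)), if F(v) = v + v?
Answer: 1020 - 102*√26 ≈ 499.90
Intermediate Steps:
F(v) = 2*v
m = -102 (m = 3 - 7*(7 + 2*4) = 3 - 7*(7 + 8) = 3 - 7*15 = 3 - 1*105 = 3 - 105 = -102)
X(f) = 2*f
m*(X(-5) + √(63 - 37)) = -102*(2*(-5) + √(63 - 37)) = -102*(-10 + √26) = 1020 - 102*√26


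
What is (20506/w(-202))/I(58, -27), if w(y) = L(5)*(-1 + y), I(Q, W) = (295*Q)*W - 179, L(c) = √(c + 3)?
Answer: 10253*√2/187632494 ≈ 7.7278e-5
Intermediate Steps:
L(c) = √(3 + c)
I(Q, W) = -179 + 295*Q*W (I(Q, W) = 295*Q*W - 179 = -179 + 295*Q*W)
w(y) = 2*√2*(-1 + y) (w(y) = √(3 + 5)*(-1 + y) = √8*(-1 + y) = (2*√2)*(-1 + y) = 2*√2*(-1 + y))
(20506/w(-202))/I(58, -27) = (20506/((2*√2*(-1 - 202))))/(-179 + 295*58*(-27)) = (20506/((2*√2*(-203))))/(-179 - 461970) = (20506/((-406*√2)))/(-462149) = (20506*(-√2/812))*(-1/462149) = -10253*√2/406*(-1/462149) = 10253*√2/187632494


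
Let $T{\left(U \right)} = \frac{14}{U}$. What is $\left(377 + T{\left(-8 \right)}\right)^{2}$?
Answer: $\frac{2253001}{16} \approx 1.4081 \cdot 10^{5}$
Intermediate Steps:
$\left(377 + T{\left(-8 \right)}\right)^{2} = \left(377 + \frac{14}{-8}\right)^{2} = \left(377 + 14 \left(- \frac{1}{8}\right)\right)^{2} = \left(377 - \frac{7}{4}\right)^{2} = \left(\frac{1501}{4}\right)^{2} = \frac{2253001}{16}$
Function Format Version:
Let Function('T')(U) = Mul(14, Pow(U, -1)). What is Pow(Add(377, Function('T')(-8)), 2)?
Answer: Rational(2253001, 16) ≈ 1.4081e+5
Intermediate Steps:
Pow(Add(377, Function('T')(-8)), 2) = Pow(Add(377, Mul(14, Pow(-8, -1))), 2) = Pow(Add(377, Mul(14, Rational(-1, 8))), 2) = Pow(Add(377, Rational(-7, 4)), 2) = Pow(Rational(1501, 4), 2) = Rational(2253001, 16)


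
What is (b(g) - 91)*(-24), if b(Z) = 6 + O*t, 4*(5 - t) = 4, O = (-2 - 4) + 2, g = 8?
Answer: 2424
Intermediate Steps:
O = -4 (O = -6 + 2 = -4)
t = 4 (t = 5 - ¼*4 = 5 - 1 = 4)
b(Z) = -10 (b(Z) = 6 - 4*4 = 6 - 16 = -10)
(b(g) - 91)*(-24) = (-10 - 91)*(-24) = -101*(-24) = 2424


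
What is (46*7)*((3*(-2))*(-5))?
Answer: 9660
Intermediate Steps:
(46*7)*((3*(-2))*(-5)) = 322*(-6*(-5)) = 322*30 = 9660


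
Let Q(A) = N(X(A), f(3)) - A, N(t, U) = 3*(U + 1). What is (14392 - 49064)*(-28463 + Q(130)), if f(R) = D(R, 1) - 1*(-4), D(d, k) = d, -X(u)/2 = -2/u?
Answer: 990544368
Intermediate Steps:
X(u) = 4/u (X(u) = -(-4)/u = 4/u)
f(R) = 4 + R (f(R) = R - 1*(-4) = R + 4 = 4 + R)
N(t, U) = 3 + 3*U (N(t, U) = 3*(1 + U) = 3 + 3*U)
Q(A) = 24 - A (Q(A) = (3 + 3*(4 + 3)) - A = (3 + 3*7) - A = (3 + 21) - A = 24 - A)
(14392 - 49064)*(-28463 + Q(130)) = (14392 - 49064)*(-28463 + (24 - 1*130)) = -34672*(-28463 + (24 - 130)) = -34672*(-28463 - 106) = -34672*(-28569) = 990544368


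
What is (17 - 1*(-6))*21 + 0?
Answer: 483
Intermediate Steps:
(17 - 1*(-6))*21 + 0 = (17 + 6)*21 + 0 = 23*21 + 0 = 483 + 0 = 483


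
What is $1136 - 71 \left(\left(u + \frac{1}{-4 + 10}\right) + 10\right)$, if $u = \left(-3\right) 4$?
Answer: $\frac{7597}{6} \approx 1266.2$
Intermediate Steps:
$u = -12$
$1136 - 71 \left(\left(u + \frac{1}{-4 + 10}\right) + 10\right) = 1136 - 71 \left(\left(-12 + \frac{1}{-4 + 10}\right) + 10\right) = 1136 - 71 \left(\left(-12 + \frac{1}{6}\right) + 10\right) = 1136 - 71 \left(- \frac{71}{6} + 10\right) = 1136 - - \frac{781}{6} = 1136 + \frac{781}{6} = \frac{7597}{6}$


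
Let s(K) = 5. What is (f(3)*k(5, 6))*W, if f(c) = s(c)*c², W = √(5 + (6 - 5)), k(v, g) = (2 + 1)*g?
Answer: 810*√6 ≈ 1984.1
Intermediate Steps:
k(v, g) = 3*g
W = √6 (W = √(5 + 1) = √6 ≈ 2.4495)
f(c) = 5*c²
(f(3)*k(5, 6))*W = ((5*3²)*(3*6))*√6 = ((5*9)*18)*√6 = (45*18)*√6 = 810*√6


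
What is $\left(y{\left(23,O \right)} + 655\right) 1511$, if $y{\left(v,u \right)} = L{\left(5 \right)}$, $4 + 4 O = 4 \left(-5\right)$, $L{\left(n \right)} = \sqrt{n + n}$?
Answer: $989705 + 1511 \sqrt{10} \approx 9.9448 \cdot 10^{5}$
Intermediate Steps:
$L{\left(n \right)} = \sqrt{2} \sqrt{n}$ ($L{\left(n \right)} = \sqrt{2 n} = \sqrt{2} \sqrt{n}$)
$O = -6$ ($O = -1 + \frac{4 \left(-5\right)}{4} = -1 + \frac{1}{4} \left(-20\right) = -1 - 5 = -6$)
$y{\left(v,u \right)} = \sqrt{10}$ ($y{\left(v,u \right)} = \sqrt{2} \sqrt{5} = \sqrt{10}$)
$\left(y{\left(23,O \right)} + 655\right) 1511 = \left(\sqrt{10} + 655\right) 1511 = \left(655 + \sqrt{10}\right) 1511 = 989705 + 1511 \sqrt{10}$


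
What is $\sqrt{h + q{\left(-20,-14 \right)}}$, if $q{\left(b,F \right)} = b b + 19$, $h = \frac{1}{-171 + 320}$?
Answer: $\frac{4 \sqrt{581398}}{149} \approx 20.47$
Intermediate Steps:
$h = \frac{1}{149} \approx 0.0067114$
$q{\left(b,F \right)} = 19 + b^{2}$ ($q{\left(b,F \right)} = b^{2} + 19 = 19 + b^{2}$)
$\sqrt{h + q{\left(-20,-14 \right)}} = \sqrt{\frac{1}{149} + \left(19 + \left(-20\right)^{2}\right)} = \sqrt{\frac{1}{149} + \left(19 + 400\right)} = \sqrt{\frac{1}{149} + 419} = \sqrt{\frac{62432}{149}} = \frac{4 \sqrt{581398}}{149}$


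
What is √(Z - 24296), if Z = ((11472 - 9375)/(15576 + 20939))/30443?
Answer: I*√30022875422739662637335/1111626145 ≈ 155.87*I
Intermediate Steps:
Z = 2097/1111626145 (Z = (2097/36515)*(1/30443) = 2097/1111626145 ≈ 1.8864e-6)
√(Z - 24296) = √(2097/1111626145 - 24296) = √(-27008068816823/1111626145) = I*√30022875422739662637335/1111626145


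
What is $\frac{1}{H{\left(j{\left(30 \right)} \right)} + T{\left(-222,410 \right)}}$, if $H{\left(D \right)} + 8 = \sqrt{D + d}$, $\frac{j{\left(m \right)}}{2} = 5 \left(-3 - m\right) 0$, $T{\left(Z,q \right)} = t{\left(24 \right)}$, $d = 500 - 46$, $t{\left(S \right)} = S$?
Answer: $- \frac{8}{99} + \frac{\sqrt{454}}{198} \approx 0.026804$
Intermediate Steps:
$d = 454$ ($d = 500 - 46 = 454$)
$T{\left(Z,q \right)} = 24$
$j{\left(m \right)} = 0$ ($j{\left(m \right)} = 2 \cdot 5 \left(-3 - m\right) 0 = 2 \left(-15 - 5 m\right) 0 = 2 \cdot 0 = 0$)
$H{\left(D \right)} = -8 + \sqrt{454 + D}$ ($H{\left(D \right)} = -8 + \sqrt{D + 454} = -8 + \sqrt{454 + D}$)
$\frac{1}{H{\left(j{\left(30 \right)} \right)} + T{\left(-222,410 \right)}} = \frac{1}{\left(-8 + \sqrt{454 + 0}\right) + 24} = \frac{1}{\left(-8 + \sqrt{454}\right) + 24} = \frac{1}{16 + \sqrt{454}}$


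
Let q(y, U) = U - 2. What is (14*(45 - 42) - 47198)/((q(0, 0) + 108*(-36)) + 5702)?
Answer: -11789/453 ≈ -26.024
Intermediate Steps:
q(y, U) = -2 + U
(14*(45 - 42) - 47198)/((q(0, 0) + 108*(-36)) + 5702) = (14*(45 - 42) - 47198)/(((-2 + 0) + 108*(-36)) + 5702) = (14*3 - 47198)/((-2 - 3888) + 5702) = (42 - 47198)/(-3890 + 5702) = -47156/1812 = -47156*1/1812 = -11789/453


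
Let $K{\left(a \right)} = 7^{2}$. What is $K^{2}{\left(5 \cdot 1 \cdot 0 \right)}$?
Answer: $2401$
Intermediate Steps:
$K{\left(a \right)} = 49$
$K^{2}{\left(5 \cdot 1 \cdot 0 \right)} = 49^{2} = 2401$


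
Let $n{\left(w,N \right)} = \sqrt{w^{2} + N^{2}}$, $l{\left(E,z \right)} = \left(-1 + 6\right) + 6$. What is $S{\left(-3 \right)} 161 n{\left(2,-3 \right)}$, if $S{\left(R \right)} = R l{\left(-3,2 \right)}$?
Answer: $- 5313 \sqrt{13} \approx -19156.0$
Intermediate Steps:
$l{\left(E,z \right)} = 11$ ($l{\left(E,z \right)} = 5 + 6 = 11$)
$n{\left(w,N \right)} = \sqrt{N^{2} + w^{2}}$
$S{\left(R \right)} = 11 R$ ($S{\left(R \right)} = R 11 = 11 R$)
$S{\left(-3 \right)} 161 n{\left(2,-3 \right)} = 11 \left(-3\right) 161 \sqrt{\left(-3\right)^{2} + 2^{2}} = \left(-33\right) 161 \sqrt{9 + 4} = - 5313 \sqrt{13}$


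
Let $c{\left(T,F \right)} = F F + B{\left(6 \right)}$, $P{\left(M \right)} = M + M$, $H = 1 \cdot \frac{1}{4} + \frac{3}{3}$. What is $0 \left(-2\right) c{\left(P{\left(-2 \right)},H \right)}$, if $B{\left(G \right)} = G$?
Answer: $0$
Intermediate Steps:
$H = \frac{5}{4}$ ($H = 1 \cdot \frac{1}{4} + 3 \cdot \frac{1}{3} = \frac{1}{4} + 1 = \frac{5}{4} \approx 1.25$)
$P{\left(M \right)} = 2 M$
$c{\left(T,F \right)} = 6 + F^{2}$ ($c{\left(T,F \right)} = F F + 6 = F^{2} + 6 = 6 + F^{2}$)
$0 \left(-2\right) c{\left(P{\left(-2 \right)},H \right)} = 0 \left(-2\right) \left(6 + \left(\frac{5}{4}\right)^{2}\right) = 0 \left(6 + \frac{25}{16}\right) = 0 \cdot \frac{121}{16} = 0$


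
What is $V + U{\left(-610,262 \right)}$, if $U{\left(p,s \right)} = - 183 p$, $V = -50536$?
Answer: $61094$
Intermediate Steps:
$V + U{\left(-610,262 \right)} = -50536 - -111630 = -50536 + 111630 = 61094$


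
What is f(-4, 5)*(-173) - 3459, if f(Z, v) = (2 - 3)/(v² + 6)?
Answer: -107056/31 ≈ -3453.4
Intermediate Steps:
f(Z, v) = -1/(6 + v²)
f(-4, 5)*(-173) - 3459 = -1/(6 + 5²)*(-173) - 3459 = -1/(6 + 25)*(-173) - 3459 = -1/31*(-173) - 3459 = 173/31 - 3459 = -107056/31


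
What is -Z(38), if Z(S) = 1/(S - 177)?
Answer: 1/139 ≈ 0.0071942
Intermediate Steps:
Z(S) = 1/(-177 + S)
-Z(38) = -1/(-177 + 38) = -1/(-139) = -1*(-1/139) = 1/139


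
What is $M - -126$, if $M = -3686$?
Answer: $-3560$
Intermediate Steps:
$M - -126 = -3686 - -126 = -3686 + 126 = -3560$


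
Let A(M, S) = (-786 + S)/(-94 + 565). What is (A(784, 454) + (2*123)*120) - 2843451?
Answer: -1325361833/471 ≈ -2.8139e+6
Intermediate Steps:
A(M, S) = -262/157 + S/471 (A(M, S) = (-786 + S)/471 = (-786 + S)*(1/471) = -262/157 + S/471)
(A(784, 454) + (2*123)*120) - 2843451 = ((-262/157 + (1/471)*454) + (2*123)*120) - 2843451 = ((-262/157 + 454/471) + 246*120) - 2843451 = (-332/471 + 29520) - 2843451 = 13903588/471 - 2843451 = -1325361833/471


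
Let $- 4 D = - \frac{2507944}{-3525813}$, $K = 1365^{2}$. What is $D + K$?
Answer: $\frac{6569382299939}{3525813} \approx 1.8632 \cdot 10^{6}$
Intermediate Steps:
$K = 1863225$
$D = - \frac{626986}{3525813}$ ($D = - \frac{\left(-2507944\right) \frac{1}{-3525813}}{4} = - \frac{\left(-2507944\right) \left(- \frac{1}{3525813}\right)}{4} = \left(- \frac{1}{4}\right) \frac{2507944}{3525813} = - \frac{626986}{3525813} \approx -0.17783$)
$D + K = - \frac{626986}{3525813} + 1863225 = \frac{6569382299939}{3525813}$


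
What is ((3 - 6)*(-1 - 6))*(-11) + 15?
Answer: -216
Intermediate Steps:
((3 - 6)*(-1 - 6))*(-11) + 15 = -3*(-7)*(-11) + 15 = 21*(-11) + 15 = -231 + 15 = -216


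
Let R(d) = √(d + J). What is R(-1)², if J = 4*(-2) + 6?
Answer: -3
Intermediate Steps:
J = -2 (J = -8 + 6 = -2)
R(d) = √(-2 + d) (R(d) = √(d - 2) = √(-2 + d))
R(-1)² = (√(-2 - 1))² = (√(-3))² = (I*√3)² = -3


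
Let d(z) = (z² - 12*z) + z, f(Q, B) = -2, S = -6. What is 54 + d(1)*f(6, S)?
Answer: 74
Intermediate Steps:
d(z) = z² - 11*z
54 + d(1)*f(6, S) = 54 + (1*(-11 + 1))*(-2) = 54 + (1*(-10))*(-2) = 54 - 10*(-2) = 54 + 20 = 74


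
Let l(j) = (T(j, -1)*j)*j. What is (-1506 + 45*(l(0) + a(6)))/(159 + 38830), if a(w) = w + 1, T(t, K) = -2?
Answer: -1191/38989 ≈ -0.030547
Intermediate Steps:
a(w) = 1 + w
l(j) = -2*j² (l(j) = (-2*j)*j = -2*j²)
(-1506 + 45*(l(0) + a(6)))/(159 + 38830) = (-1506 + 45*(-2*0² + (1 + 6)))/(159 + 38830) = (-1506 + 45*(-2*0 + 7))/38989 = (-1506 + 45*(0 + 7))*(1/38989) = (-1506 + 45*7)*(1/38989) = (-1506 + 315)*(1/38989) = -1191*1/38989 = -1191/38989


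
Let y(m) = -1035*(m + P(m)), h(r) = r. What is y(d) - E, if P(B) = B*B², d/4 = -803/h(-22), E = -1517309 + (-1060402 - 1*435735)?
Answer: -3218198424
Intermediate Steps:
E = -3013446 (E = -1517309 + (-1060402 - 435735) = -1517309 - 1496137 = -3013446)
d = 146 (d = 4*(-803/(-22)) = 4*(-803*(-1/22)) = 4*(73/2) = 146)
P(B) = B³
y(m) = -1035*m - 1035*m³ (y(m) = -1035*(m + m³) = -1035*m - 1035*m³)
y(d) - E = 1035*146*(-1 - 1*146²) - 1*(-3013446) = 1035*146*(-1 - 1*21316) + 3013446 = 1035*146*(-1 - 21316) + 3013446 = 1035*146*(-21317) + 3013446 = -3221211870 + 3013446 = -3218198424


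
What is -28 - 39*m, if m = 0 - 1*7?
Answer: 245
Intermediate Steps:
m = -7 (m = 0 - 7 = -7)
-28 - 39*m = -28 - 39*(-7) = -28 + 273 = 245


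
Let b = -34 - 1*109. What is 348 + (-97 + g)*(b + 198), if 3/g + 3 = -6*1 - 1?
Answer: -10007/2 ≈ -5003.5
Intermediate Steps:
b = -143 (b = -34 - 109 = -143)
g = -3/10 (g = 3/(-3 + (-6*1 - 1)) = 3/(-3 + (-6 - 1)) = 3/(-3 - 7) = 3/(-10) = 3*(-⅒) = -3/10 ≈ -0.30000)
348 + (-97 + g)*(b + 198) = 348 + (-97 - 3/10)*(-143 + 198) = 348 - 973/10*55 = 348 - 10703/2 = -10007/2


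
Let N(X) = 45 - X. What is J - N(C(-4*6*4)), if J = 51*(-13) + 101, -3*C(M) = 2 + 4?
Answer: -609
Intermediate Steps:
C(M) = -2 (C(M) = -(2 + 4)/3 = -⅓*6 = -2)
J = -562 (J = -663 + 101 = -562)
J - N(C(-4*6*4)) = -562 - (45 - 1*(-2)) = -562 - (45 + 2) = -562 - 1*47 = -562 - 47 = -609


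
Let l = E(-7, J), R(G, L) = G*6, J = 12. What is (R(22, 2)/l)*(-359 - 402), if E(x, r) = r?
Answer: -8371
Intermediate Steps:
R(G, L) = 6*G
l = 12
(R(22, 2)/l)*(-359 - 402) = ((6*22)/12)*(-359 - 402) = (132*(1/12))*(-761) = 11*(-761) = -8371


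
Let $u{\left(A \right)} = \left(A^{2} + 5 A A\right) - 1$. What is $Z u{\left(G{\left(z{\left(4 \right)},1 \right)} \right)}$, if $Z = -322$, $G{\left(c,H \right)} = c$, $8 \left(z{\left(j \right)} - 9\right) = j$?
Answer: $-174041$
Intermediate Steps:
$z{\left(j \right)} = 9 + \frac{j}{8}$
$u{\left(A \right)} = -1 + 6 A^{2}$ ($u{\left(A \right)} = \left(A^{2} + 5 A^{2}\right) - 1 = 6 A^{2} - 1 = -1 + 6 A^{2}$)
$Z u{\left(G{\left(z{\left(4 \right)},1 \right)} \right)} = - 322 \left(-1 + 6 \left(9 + \frac{1}{8} \cdot 4\right)^{2}\right) = - 322 \left(-1 + 6 \left(9 + \frac{1}{2}\right)^{2}\right) = - 322 \left(-1 + 6 \left(\frac{19}{2}\right)^{2}\right) = - 322 \left(-1 + 6 \cdot \frac{361}{4}\right) = - 322 \left(-1 + \frac{1083}{2}\right) = \left(-322\right) \frac{1081}{2} = -174041$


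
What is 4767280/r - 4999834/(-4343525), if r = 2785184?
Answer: 2164516095091/756094770850 ≈ 2.8628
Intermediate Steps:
4767280/r - 4999834/(-4343525) = 4767280/2785184 - 4999834/(-4343525) = 4767280*(1/2785184) - 4999834*(-1/4343525) = 297955/174074 + 4999834/4343525 = 2164516095091/756094770850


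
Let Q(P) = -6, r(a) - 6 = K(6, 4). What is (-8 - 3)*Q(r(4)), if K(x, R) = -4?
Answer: 66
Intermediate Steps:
r(a) = 2 (r(a) = 6 - 4 = 2)
(-8 - 3)*Q(r(4)) = (-8 - 3)*(-6) = -11*(-6) = 66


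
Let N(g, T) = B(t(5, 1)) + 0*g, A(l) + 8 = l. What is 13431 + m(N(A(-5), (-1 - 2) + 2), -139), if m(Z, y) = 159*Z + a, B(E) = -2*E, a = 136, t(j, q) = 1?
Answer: 13249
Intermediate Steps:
A(l) = -8 + l
N(g, T) = -2 (N(g, T) = -2*1 + 0*g = -2 + 0 = -2)
m(Z, y) = 136 + 159*Z (m(Z, y) = 159*Z + 136 = 136 + 159*Z)
13431 + m(N(A(-5), (-1 - 2) + 2), -139) = 13431 + (136 + 159*(-2)) = 13431 + (136 - 318) = 13431 - 182 = 13249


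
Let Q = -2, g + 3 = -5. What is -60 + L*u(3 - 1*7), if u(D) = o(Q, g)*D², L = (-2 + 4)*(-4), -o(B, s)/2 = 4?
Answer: 964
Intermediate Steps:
g = -8 (g = -3 - 5 = -8)
o(B, s) = -8 (o(B, s) = -2*4 = -8)
L = -8 (L = 2*(-4) = -8)
u(D) = -8*D²
-60 + L*u(3 - 1*7) = -60 - (-64)*(3 - 1*7)² = -60 - (-64)*(3 - 7)² = -60 - (-64)*(-4)² = -60 - (-64)*16 = -60 - 8*(-128) = -60 + 1024 = 964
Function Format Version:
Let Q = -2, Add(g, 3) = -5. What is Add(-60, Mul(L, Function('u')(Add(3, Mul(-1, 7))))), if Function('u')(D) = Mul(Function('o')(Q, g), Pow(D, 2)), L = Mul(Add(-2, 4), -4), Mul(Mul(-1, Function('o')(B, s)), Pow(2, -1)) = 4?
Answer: 964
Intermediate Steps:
g = -8 (g = Add(-3, -5) = -8)
Function('o')(B, s) = -8 (Function('o')(B, s) = Mul(-2, 4) = -8)
L = -8 (L = Mul(2, -4) = -8)
Function('u')(D) = Mul(-8, Pow(D, 2))
Add(-60, Mul(L, Function('u')(Add(3, Mul(-1, 7))))) = Add(-60, Mul(-8, Mul(-8, Pow(Add(3, Mul(-1, 7)), 2)))) = Add(-60, Mul(-8, Mul(-8, Pow(Add(3, -7), 2)))) = Add(-60, Mul(-8, Mul(-8, Pow(-4, 2)))) = Add(-60, Mul(-8, Mul(-8, 16))) = Add(-60, Mul(-8, -128)) = Add(-60, 1024) = 964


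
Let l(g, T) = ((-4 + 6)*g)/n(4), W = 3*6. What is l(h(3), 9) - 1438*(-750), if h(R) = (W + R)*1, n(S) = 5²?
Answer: 26962542/25 ≈ 1.0785e+6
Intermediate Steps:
W = 18
n(S) = 25
h(R) = 18 + R (h(R) = (18 + R)*1 = 18 + R)
l(g, T) = 2*g/25 (l(g, T) = ((-4 + 6)*g)/25 = (2*g)*(1/25) = 2*g/25)
l(h(3), 9) - 1438*(-750) = 2*(18 + 3)/25 - 1438*(-750) = (2/25)*21 + 1078500 = 42/25 + 1078500 = 26962542/25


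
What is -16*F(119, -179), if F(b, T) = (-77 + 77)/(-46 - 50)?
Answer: 0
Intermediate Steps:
F(b, T) = 0 (F(b, T) = 0/(-96) = 0*(-1/96) = 0)
-16*F(119, -179) = -16*0 = 0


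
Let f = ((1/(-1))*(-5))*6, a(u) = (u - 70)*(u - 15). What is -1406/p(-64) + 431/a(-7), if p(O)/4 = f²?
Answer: -207541/1524600 ≈ -0.13613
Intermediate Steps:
a(u) = (-70 + u)*(-15 + u)
f = 30 (f = ((1*(-1))*(-5))*6 = -1*(-5)*6 = 5*6 = 30)
p(O) = 3600 (p(O) = 4*30² = 4*900 = 3600)
-1406/p(-64) + 431/a(-7) = -1406/3600 + 431/(1050 + (-7)² - 85*(-7)) = -1406*1/3600 + 431/(1050 + 49 + 595) = -703/1800 + 431/1694 = -207541/1524600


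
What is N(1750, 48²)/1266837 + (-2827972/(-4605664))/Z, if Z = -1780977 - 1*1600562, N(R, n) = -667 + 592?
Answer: -13948214432521/234881117829285928 ≈ -5.9384e-5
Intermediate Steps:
N(R, n) = -75
Z = -3381539 (Z = -1780977 - 1600562 = -3381539)
N(1750, 48²)/1266837 + (-2827972/(-4605664))/Z = -75/1266837 - 2827972/(-4605664)/(-3381539) = -75*1/1266837 - 2827972*(-1/4605664)*(-1/3381539) = -25/422279 + (100999/164488)*(-1/3381539) = -25/422279 - 100999/556222587032 = -13948214432521/234881117829285928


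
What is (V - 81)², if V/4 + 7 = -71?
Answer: 154449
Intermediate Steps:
V = -312 (V = -28 + 4*(-71) = -28 - 284 = -312)
(V - 81)² = (-312 - 81)² = (-393)² = 154449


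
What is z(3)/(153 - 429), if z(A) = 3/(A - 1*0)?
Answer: -1/276 ≈ -0.0036232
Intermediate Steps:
z(A) = 3/A (z(A) = 3/(A + 0) = 3/A)
z(3)/(153 - 429) = (3/3)/(153 - 429) = (3*(⅓))/(-276) = 1*(-1/276) = -1/276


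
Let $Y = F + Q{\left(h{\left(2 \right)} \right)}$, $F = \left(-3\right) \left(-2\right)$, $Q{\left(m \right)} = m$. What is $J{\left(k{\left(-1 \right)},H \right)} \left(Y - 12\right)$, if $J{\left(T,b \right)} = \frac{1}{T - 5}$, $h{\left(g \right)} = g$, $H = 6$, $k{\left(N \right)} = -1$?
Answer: $\frac{2}{3} \approx 0.66667$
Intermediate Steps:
$J{\left(T,b \right)} = \frac{1}{-5 + T}$
$F = 6$
$Y = 8$ ($Y = 6 + 2 = 8$)
$J{\left(k{\left(-1 \right)},H \right)} \left(Y - 12\right) = \frac{8 - 12}{-5 - 1} = \frac{1}{-6} \left(-4\right) = \left(- \frac{1}{6}\right) \left(-4\right) = \frac{2}{3}$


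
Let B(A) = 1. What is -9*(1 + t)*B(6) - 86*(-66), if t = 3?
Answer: 5640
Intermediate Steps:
-9*(1 + t)*B(6) - 86*(-66) = -9*(1 + 3) - 86*(-66) = -36 + 5676 = 5640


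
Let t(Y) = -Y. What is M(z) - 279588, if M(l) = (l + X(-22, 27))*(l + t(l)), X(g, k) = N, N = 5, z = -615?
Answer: -279588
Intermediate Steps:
X(g, k) = 5
M(l) = 0 (M(l) = (l + 5)*(l - l) = (5 + l)*0 = 0)
M(z) - 279588 = 0 - 279588 = -279588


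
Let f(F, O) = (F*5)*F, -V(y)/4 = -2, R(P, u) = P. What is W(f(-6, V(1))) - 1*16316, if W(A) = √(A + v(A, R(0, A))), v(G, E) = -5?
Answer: -16316 + 5*√7 ≈ -16303.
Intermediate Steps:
V(y) = 8 (V(y) = -4*(-2) = 8)
f(F, O) = 5*F² (f(F, O) = (5*F)*F = 5*F²)
W(A) = √(-5 + A) (W(A) = √(A - 5) = √(-5 + A))
W(f(-6, V(1))) - 1*16316 = √(-5 + 5*(-6)²) - 1*16316 = √(-5 + 5*36) - 16316 = √(-5 + 180) - 16316 = √175 - 16316 = 5*√7 - 16316 = -16316 + 5*√7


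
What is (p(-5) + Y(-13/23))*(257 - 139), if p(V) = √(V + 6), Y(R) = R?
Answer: 1180/23 ≈ 51.304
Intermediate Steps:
p(V) = √(6 + V)
(p(-5) + Y(-13/23))*(257 - 139) = (√(6 - 5) - 13/23)*(257 - 139) = (√1 - 13*1/23)*118 = (1 - 13/23)*118 = (10/23)*118 = 1180/23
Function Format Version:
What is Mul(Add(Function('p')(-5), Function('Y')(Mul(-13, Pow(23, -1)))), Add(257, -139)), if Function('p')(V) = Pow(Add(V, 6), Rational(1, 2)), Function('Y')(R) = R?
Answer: Rational(1180, 23) ≈ 51.304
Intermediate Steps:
Function('p')(V) = Pow(Add(6, V), Rational(1, 2))
Mul(Add(Function('p')(-5), Function('Y')(Mul(-13, Pow(23, -1)))), Add(257, -139)) = Mul(Add(Pow(Add(6, -5), Rational(1, 2)), Mul(-13, Pow(23, -1))), Add(257, -139)) = Mul(Add(Pow(1, Rational(1, 2)), Mul(-13, Rational(1, 23))), 118) = Mul(Add(1, Rational(-13, 23)), 118) = Mul(Rational(10, 23), 118) = Rational(1180, 23)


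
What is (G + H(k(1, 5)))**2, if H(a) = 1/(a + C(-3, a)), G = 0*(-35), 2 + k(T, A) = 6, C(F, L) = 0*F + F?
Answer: 1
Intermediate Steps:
C(F, L) = F (C(F, L) = 0 + F = F)
k(T, A) = 4 (k(T, A) = -2 + 6 = 4)
G = 0
H(a) = 1/(-3 + a) (H(a) = 1/(a - 3) = 1/(-3 + a))
(G + H(k(1, 5)))**2 = (0 + 1/(-3 + 4))**2 = (0 + 1/1)**2 = (0 + 1)**2 = 1**2 = 1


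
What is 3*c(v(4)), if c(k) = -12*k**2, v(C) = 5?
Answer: -900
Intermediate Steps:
3*c(v(4)) = 3*(-12*5**2) = 3*(-12*25) = 3*(-300) = -900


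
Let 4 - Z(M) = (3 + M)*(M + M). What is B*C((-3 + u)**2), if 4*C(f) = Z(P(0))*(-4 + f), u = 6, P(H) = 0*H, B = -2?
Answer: -10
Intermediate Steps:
P(H) = 0
Z(M) = 4 - 2*M*(3 + M) (Z(M) = 4 - (3 + M)*(M + M) = 4 - (3 + M)*2*M = 4 - 2*M*(3 + M))
C(f) = -4 + f (C(f) = ((4 - 6*0 - 2*0**2)*(-4 + f))/4 = ((4 + 0 - 2*0)*(-4 + f))/4 = ((4 + 0 + 0)*(-4 + f))/4 = (4*(-4 + f))/4 = (-16 + 4*f)/4 = -4 + f)
B*C((-3 + u)**2) = -2*(-4 + (-3 + 6)**2) = -2*(-4 + 3**2) = -2*(-4 + 9) = -2*5 = -10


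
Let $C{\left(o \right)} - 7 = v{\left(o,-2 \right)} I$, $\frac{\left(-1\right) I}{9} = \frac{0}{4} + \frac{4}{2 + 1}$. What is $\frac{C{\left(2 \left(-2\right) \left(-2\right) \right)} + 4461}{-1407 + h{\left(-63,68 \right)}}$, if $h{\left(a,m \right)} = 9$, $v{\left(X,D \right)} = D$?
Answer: $- \frac{2246}{699} \approx -3.2132$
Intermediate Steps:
$I = -12$ ($I = - 9 \left(\frac{0}{4} + \frac{4}{2 + 1}\right) = - 9 \left(0 \cdot \frac{1}{4} + \frac{4}{3}\right) = - 9 \left(0 + 4 \cdot \frac{1}{3}\right) = - 9 \left(0 + \frac{4}{3}\right) = \left(-9\right) \frac{4}{3} = -12$)
$C{\left(o \right)} = 31$ ($C{\left(o \right)} = 7 - -24 = 7 + 24 = 31$)
$\frac{C{\left(2 \left(-2\right) \left(-2\right) \right)} + 4461}{-1407 + h{\left(-63,68 \right)}} = \frac{31 + 4461}{-1407 + 9} = \frac{4492}{-1398} = 4492 \left(- \frac{1}{1398}\right) = - \frac{2246}{699}$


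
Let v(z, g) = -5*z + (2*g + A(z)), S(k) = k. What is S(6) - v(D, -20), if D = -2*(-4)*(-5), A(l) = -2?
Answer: -152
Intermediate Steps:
D = -40 (D = 8*(-5) = -40)
v(z, g) = -2 - 5*z + 2*g (v(z, g) = -5*z + (2*g - 2) = -5*z + (-2 + 2*g) = -2 - 5*z + 2*g)
S(6) - v(D, -20) = 6 - (-2 - 5*(-40) + 2*(-20)) = 6 - (-2 + 200 - 40) = 6 - 1*158 = 6 - 158 = -152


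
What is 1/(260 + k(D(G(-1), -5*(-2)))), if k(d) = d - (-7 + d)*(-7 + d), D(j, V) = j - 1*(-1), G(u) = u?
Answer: 1/211 ≈ 0.0047393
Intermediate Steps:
D(j, V) = 1 + j (D(j, V) = j + 1 = 1 + j)
k(d) = d - (-7 + d)²
1/(260 + k(D(G(-1), -5*(-2)))) = 1/(260 + ((1 - 1) - (-7 + (1 - 1))²)) = 1/(260 + (0 - (-7 + 0)²)) = 1/(260 + (0 - 1*(-7)²)) = 1/(260 + (0 - 1*49)) = 1/(260 + (0 - 49)) = 1/(260 - 49) = 1/211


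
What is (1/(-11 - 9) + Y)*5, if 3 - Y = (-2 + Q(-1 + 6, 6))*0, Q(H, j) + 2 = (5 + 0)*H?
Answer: 59/4 ≈ 14.750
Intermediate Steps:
Q(H, j) = -2 + 5*H (Q(H, j) = -2 + (5 + 0)*H = -2 + 5*H)
Y = 3 (Y = 3 - (-2 + (-2 + 5*(-1 + 6)))*0 = 3 - (-2 + (-2 + 5*5))*0 = 3 - (-2 + (-2 + 25))*0 = 3 - (-2 + 23)*0 = 3 - 21*0 = 3 - 1*0 = 3 + 0 = 3)
(1/(-11 - 9) + Y)*5 = (1/(-11 - 9) + 3)*5 = (1/(-20) + 3)*5 = (-1/20 + 3)*5 = (59/20)*5 = 59/4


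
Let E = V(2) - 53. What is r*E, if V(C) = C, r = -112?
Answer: 5712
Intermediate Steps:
E = -51 (E = 2 - 53 = -51)
r*E = -112*(-51) = 5712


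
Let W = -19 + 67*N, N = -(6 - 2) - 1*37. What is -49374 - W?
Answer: -46608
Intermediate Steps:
N = -41 (N = -1*4 - 37 = -4 - 37 = -41)
W = -2766 (W = -19 + 67*(-41) = -19 - 2747 = -2766)
-49374 - W = -49374 - 1*(-2766) = -49374 + 2766 = -46608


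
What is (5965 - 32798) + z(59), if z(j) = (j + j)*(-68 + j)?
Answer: -27895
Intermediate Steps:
z(j) = 2*j*(-68 + j) (z(j) = (2*j)*(-68 + j) = 2*j*(-68 + j))
(5965 - 32798) + z(59) = (5965 - 32798) + 2*59*(-68 + 59) = -26833 + 2*59*(-9) = -26833 - 1062 = -27895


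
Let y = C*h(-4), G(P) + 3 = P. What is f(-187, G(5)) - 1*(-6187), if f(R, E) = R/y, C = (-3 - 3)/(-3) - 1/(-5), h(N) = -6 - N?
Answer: 12459/2 ≈ 6229.5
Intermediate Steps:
C = 11/5 (C = -6*(-1/3) - 1*(-1/5) = 2 + 1/5 = 11/5 ≈ 2.2000)
G(P) = -3 + P
y = -22/5 (y = 11*(-6 - 1*(-4))/5 = 11*(-6 + 4)/5 = (11/5)*(-2) = -22/5 ≈ -4.4000)
f(R, E) = -5*R/22 (f(R, E) = R/(-22/5) = R*(-5/22) = -5*R/22)
f(-187, G(5)) - 1*(-6187) = -5/22*(-187) - 1*(-6187) = 85/2 + 6187 = 12459/2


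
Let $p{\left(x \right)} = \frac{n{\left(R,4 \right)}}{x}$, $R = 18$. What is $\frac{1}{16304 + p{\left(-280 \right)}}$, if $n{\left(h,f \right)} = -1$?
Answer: $\frac{280}{4565121} \approx 6.1335 \cdot 10^{-5}$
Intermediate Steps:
$p{\left(x \right)} = - \frac{1}{x}$
$\frac{1}{16304 + p{\left(-280 \right)}} = \frac{1}{16304 - \frac{1}{-280}} = \frac{1}{16304 - - \frac{1}{280}} = \frac{1}{16304 + \frac{1}{280}} = \frac{1}{\frac{4565121}{280}} = \frac{280}{4565121}$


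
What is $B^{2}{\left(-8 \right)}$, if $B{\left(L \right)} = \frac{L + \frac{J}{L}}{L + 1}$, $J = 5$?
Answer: $\frac{4761}{3136} \approx 1.5182$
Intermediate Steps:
$B{\left(L \right)} = \frac{L + \frac{5}{L}}{1 + L}$ ($B{\left(L \right)} = \frac{L + \frac{5}{L}}{L + 1} = \frac{L + \frac{5}{L}}{1 + L}$)
$B^{2}{\left(-8 \right)} = \left(\frac{5 + \left(-8\right)^{2}}{\left(-8\right) \left(1 - 8\right)}\right)^{2} = \left(- \frac{5 + 64}{8 \left(-7\right)}\right)^{2} = \left(\left(- \frac{1}{8}\right) \left(- \frac{1}{7}\right) 69\right)^{2} = \left(\frac{69}{56}\right)^{2} = \frac{4761}{3136}$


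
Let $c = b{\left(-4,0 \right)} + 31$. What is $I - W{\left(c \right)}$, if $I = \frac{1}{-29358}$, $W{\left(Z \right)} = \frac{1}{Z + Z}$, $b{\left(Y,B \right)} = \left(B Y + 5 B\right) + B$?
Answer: $- \frac{7355}{455049} \approx -0.016163$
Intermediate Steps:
$b{\left(Y,B \right)} = 6 B + B Y$ ($b{\left(Y,B \right)} = \left(5 B + B Y\right) + B = 6 B + B Y$)
$c = 31$ ($c = 0 \left(6 - 4\right) + 31 = 0 \cdot 2 + 31 = 0 + 31 = 31$)
$W{\left(Z \right)} = \frac{1}{2 Z}$
$I = - \frac{1}{29358} \approx -3.4062 \cdot 10^{-5}$
$I - W{\left(c \right)} = - \frac{1}{29358} - \frac{1}{2 \cdot 31} = - \frac{1}{29358} - \frac{1}{2} \cdot \frac{1}{31} = - \frac{1}{29358} - \frac{1}{62} = - \frac{7355}{455049}$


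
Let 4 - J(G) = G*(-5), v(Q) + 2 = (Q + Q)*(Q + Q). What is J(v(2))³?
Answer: 405224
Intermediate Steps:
v(Q) = -2 + 4*Q² (v(Q) = -2 + (Q + Q)*(Q + Q) = -2 + (2*Q)*(2*Q) = -2 + 4*Q²)
J(G) = 4 + 5*G (J(G) = 4 - G*(-5) = 4 - (-5)*G = 4 + 5*G)
J(v(2))³ = (4 + 5*(-2 + 4*2²))³ = (4 + 5*(-2 + 4*4))³ = (4 + 5*(-2 + 16))³ = (4 + 5*14)³ = (4 + 70)³ = 74³ = 405224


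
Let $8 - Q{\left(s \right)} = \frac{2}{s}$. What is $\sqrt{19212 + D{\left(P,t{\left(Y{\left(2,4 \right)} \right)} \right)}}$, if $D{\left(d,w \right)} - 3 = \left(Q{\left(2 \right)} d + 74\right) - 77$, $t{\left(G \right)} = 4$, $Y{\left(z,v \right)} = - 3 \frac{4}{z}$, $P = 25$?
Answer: $\sqrt{19387} \approx 139.24$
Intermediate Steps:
$Y{\left(z,v \right)} = - \frac{12}{z}$
$Q{\left(s \right)} = 8 - \frac{2}{s}$
$D{\left(d,w \right)} = 7 d$ ($D{\left(d,w \right)} = 3 + \left(\left(\left(8 - \frac{2}{2}\right) d + 74\right) - 77\right) = 3 + \left(\left(\left(8 - 1\right) d + 74\right) - 77\right) = 3 + \left(\left(7 d + 74\right) - 77\right) = 3 + \left(\left(74 + 7 d\right) - 77\right) = 3 + \left(-3 + 7 d\right) = 7 d$)
$\sqrt{19212 + D{\left(P,t{\left(Y{\left(2,4 \right)} \right)} \right)}} = \sqrt{19212 + 7 \cdot 25} = \sqrt{19212 + 175} = \sqrt{19387}$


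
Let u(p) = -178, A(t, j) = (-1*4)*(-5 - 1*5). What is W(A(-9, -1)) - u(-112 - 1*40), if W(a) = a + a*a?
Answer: 1818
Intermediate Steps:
A(t, j) = 40 (A(t, j) = -4*(-5 - 5) = -4*(-10) = 40)
W(a) = a + a²
W(A(-9, -1)) - u(-112 - 1*40) = 40*(1 + 40) - 1*(-178) = 40*41 + 178 = 1640 + 178 = 1818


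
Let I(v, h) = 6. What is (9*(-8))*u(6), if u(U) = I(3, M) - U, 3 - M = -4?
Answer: 0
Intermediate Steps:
M = 7 (M = 3 - 1*(-4) = 3 + 4 = 7)
u(U) = 6 - U
(9*(-8))*u(6) = (9*(-8))*(6 - 1*6) = -72*(6 - 6) = -72*0 = 0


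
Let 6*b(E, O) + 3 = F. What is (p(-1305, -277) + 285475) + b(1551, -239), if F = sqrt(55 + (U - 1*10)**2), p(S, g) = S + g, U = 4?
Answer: 567785/2 + sqrt(91)/6 ≈ 2.8389e+5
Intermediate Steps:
F = sqrt(91) (F = sqrt(55 + (4 - 1*10)**2) = sqrt(55 + (4 - 10)**2) = sqrt(55 + (-6)**2) = sqrt(55 + 36) = sqrt(91) ≈ 9.5394)
b(E, O) = -1/2 + sqrt(91)/6
(p(-1305, -277) + 285475) + b(1551, -239) = ((-1305 - 277) + 285475) + (-1/2 + sqrt(91)/6) = (-1582 + 285475) + (-1/2 + sqrt(91)/6) = 283893 + (-1/2 + sqrt(91)/6) = 567785/2 + sqrt(91)/6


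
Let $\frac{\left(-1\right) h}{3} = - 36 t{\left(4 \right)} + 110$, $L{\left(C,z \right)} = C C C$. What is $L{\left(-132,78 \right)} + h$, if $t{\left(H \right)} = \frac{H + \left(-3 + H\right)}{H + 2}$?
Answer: $-2300208$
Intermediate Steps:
$t{\left(H \right)} = \frac{-3 + 2 H}{2 + H}$
$L{\left(C,z \right)} = C^{3}$ ($L{\left(C,z \right)} = C^{2} C = C^{3}$)
$h = -240$ ($h = - 3 \left(- 36 \frac{-3 + 2 \cdot 4}{2 + 4} + 110\right) = - 3 \left(- 36 \frac{-3 + 8}{6} + 110\right) = - 3 \left(- 36 \cdot \frac{1}{6} \cdot 5 + 110\right) = - 3 \left(\left(-36\right) \frac{5}{6} + 110\right) = - 3 \left(-30 + 110\right) = \left(-3\right) 80 = -240$)
$L{\left(-132,78 \right)} + h = \left(-132\right)^{3} - 240 = -2299968 - 240 = -2300208$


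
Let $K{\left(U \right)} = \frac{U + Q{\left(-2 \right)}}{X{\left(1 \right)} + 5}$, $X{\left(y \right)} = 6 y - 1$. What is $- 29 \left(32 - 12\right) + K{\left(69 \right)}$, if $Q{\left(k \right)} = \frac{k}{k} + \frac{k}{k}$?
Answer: $- \frac{5729}{10} \approx -572.9$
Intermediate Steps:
$Q{\left(k \right)} = 2$ ($Q{\left(k \right)} = 1 + 1 = 2$)
$X{\left(y \right)} = -1 + 6 y$ ($X{\left(y \right)} = 6 y - 1 = -1 + 6 y$)
$K{\left(U \right)} = \frac{1}{5} + \frac{U}{10}$ ($K{\left(U \right)} = \frac{U + 2}{\left(-1 + 6 \cdot 1\right) + 5} = \frac{2 + U}{\left(-1 + 6\right) + 5} = \frac{2 + U}{5 + 5} = \frac{2 + U}{10} = \left(2 + U\right) \frac{1}{10} = \frac{1}{5} + \frac{U}{10}$)
$- 29 \left(32 - 12\right) + K{\left(69 \right)} = - 29 \left(32 - 12\right) + \left(\frac{1}{5} + \frac{1}{10} \cdot 69\right) = \left(-29\right) 20 + \left(\frac{1}{5} + \frac{69}{10}\right) = -580 + \frac{71}{10} = - \frac{5729}{10}$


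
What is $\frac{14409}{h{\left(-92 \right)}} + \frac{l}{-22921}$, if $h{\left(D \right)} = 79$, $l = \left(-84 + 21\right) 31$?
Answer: $\frac{330422976}{1810759} \approx 182.48$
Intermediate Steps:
$l = -1953$ ($l = \left(-63\right) 31 = -1953$)
$\frac{14409}{h{\left(-92 \right)}} + \frac{l}{-22921} = \frac{14409}{79} - \frac{1953}{-22921} = 14409 \cdot \frac{1}{79} - - \frac{1953}{22921} = \frac{14409}{79} + \frac{1953}{22921} = \frac{330422976}{1810759}$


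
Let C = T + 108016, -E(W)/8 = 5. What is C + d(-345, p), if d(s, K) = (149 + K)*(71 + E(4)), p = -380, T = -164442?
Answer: -63587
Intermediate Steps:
E(W) = -40 (E(W) = -8*5 = -40)
d(s, K) = 4619 + 31*K (d(s, K) = (149 + K)*(71 - 40) = (149 + K)*31 = 4619 + 31*K)
C = -56426 (C = -164442 + 108016 = -56426)
C + d(-345, p) = -56426 + (4619 + 31*(-380)) = -56426 + (4619 - 11780) = -56426 - 7161 = -63587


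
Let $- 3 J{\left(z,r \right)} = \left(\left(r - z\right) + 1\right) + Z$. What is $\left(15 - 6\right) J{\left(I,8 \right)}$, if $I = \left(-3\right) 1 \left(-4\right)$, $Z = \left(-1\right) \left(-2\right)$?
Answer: $3$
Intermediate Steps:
$Z = 2$
$I = 12$ ($I = \left(-3\right) \left(-4\right) = 12$)
$J{\left(z,r \right)} = -1 - \frac{r}{3} + \frac{z}{3}$ ($J{\left(z,r \right)} = - \frac{\left(\left(r - z\right) + 1\right) + 2}{3} = - \frac{\left(1 + r - z\right) + 2}{3} = - \frac{3 + r - z}{3} = -1 - \frac{r}{3} + \frac{z}{3}$)
$\left(15 - 6\right) J{\left(I,8 \right)} = \left(15 - 6\right) \left(-1 - \frac{8}{3} + \frac{1}{3} \cdot 12\right) = 9 \left(-1 - \frac{8}{3} + 4\right) = 9 \cdot \frac{1}{3} = 3$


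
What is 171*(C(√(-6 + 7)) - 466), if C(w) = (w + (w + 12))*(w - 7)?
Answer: -94050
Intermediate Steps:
C(w) = (-7 + w)*(12 + 2*w) (C(w) = (w + (12 + w))*(-7 + w) = (12 + 2*w)*(-7 + w) = (-7 + w)*(12 + 2*w))
171*(C(√(-6 + 7)) - 466) = 171*((-84 - 2*√(-6 + 7) + 2*(√(-6 + 7))²) - 466) = 171*((-84 - 2*√1 + 2*(√1)²) - 466) = 171*((-84 - 2*1 + 2*1²) - 466) = 171*((-84 - 2 + 2*1) - 466) = 171*((-84 - 2 + 2) - 466) = 171*(-84 - 466) = 171*(-550) = -94050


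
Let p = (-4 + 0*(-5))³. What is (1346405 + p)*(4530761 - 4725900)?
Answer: -262723636399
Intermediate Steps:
p = -64 (p = (-4 + 0)³ = (-4)³ = -64)
(1346405 + p)*(4530761 - 4725900) = (1346405 - 64)*(4530761 - 4725900) = 1346341*(-195139) = -262723636399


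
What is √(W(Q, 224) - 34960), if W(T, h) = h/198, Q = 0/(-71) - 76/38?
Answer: 8*I*√594847/33 ≈ 186.97*I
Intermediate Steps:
Q = -2 (Q = 0*(-1/71) - 76*1/38 = 0 - 2 = -2)
W(T, h) = h/198 (W(T, h) = h*(1/198) = h/198)
√(W(Q, 224) - 34960) = √((1/198)*224 - 34960) = √(112/99 - 34960) = √(-3460928/99) = 8*I*√594847/33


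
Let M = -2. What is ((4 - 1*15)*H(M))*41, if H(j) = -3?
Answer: 1353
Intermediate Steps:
((4 - 1*15)*H(M))*41 = ((4 - 1*15)*(-3))*41 = ((4 - 15)*(-3))*41 = -11*(-3)*41 = 33*41 = 1353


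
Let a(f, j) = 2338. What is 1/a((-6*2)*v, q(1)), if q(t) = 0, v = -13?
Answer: 1/2338 ≈ 0.00042772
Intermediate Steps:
1/a((-6*2)*v, q(1)) = 1/2338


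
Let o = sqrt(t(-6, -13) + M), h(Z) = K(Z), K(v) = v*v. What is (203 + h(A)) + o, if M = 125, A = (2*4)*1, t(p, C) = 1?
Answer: 267 + 3*sqrt(14) ≈ 278.23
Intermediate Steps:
A = 8 (A = 8*1 = 8)
K(v) = v**2
h(Z) = Z**2
o = 3*sqrt(14) (o = sqrt(1 + 125) = sqrt(126) = 3*sqrt(14) ≈ 11.225)
(203 + h(A)) + o = (203 + 8**2) + 3*sqrt(14) = (203 + 64) + 3*sqrt(14) = 267 + 3*sqrt(14)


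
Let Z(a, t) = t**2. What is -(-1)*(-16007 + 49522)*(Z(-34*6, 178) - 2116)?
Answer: 990971520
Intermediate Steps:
-(-1)*(-16007 + 49522)*(Z(-34*6, 178) - 2116) = -(-1)*(-16007 + 49522)*(178**2 - 2116) = -(-1)*33515*(31684 - 2116) = -(-1)*33515*29568 = -(-1)*990971520 = -1*(-990971520) = 990971520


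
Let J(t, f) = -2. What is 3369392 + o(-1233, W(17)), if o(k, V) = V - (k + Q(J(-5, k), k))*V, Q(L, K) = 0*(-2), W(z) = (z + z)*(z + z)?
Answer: 4795896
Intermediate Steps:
W(z) = 4*z**2 (W(z) = (2*z)*(2*z) = 4*z**2)
Q(L, K) = 0
o(k, V) = V - V*k (o(k, V) = V - (k + 0)*V = V - k*V = V - V*k)
3369392 + o(-1233, W(17)) = 3369392 + (4*17**2)*(1 - 1*(-1233)) = 3369392 + (4*289)*(1 + 1233) = 3369392 + 1156*1234 = 3369392 + 1426504 = 4795896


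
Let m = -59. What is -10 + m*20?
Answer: -1190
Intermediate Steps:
-10 + m*20 = -10 - 59*20 = -10 - 1180 = -1190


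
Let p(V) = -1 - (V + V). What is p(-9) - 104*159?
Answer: -16519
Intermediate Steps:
p(V) = -1 - 2*V
p(-9) - 104*159 = (-1 - 2*(-9)) - 104*159 = (-1 + 18) - 16536 = 17 - 16536 = -16519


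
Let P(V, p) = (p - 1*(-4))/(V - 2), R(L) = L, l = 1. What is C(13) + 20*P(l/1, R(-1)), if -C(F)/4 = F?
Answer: -112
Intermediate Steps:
C(F) = -4*F
P(V, p) = (4 + p)/(-2 + V) (P(V, p) = (p + 4)/(-2 + V) = (4 + p)/(-2 + V))
C(13) + 20*P(l/1, R(-1)) = -4*13 + 20*((4 - 1)/(-2 + 1/1)) = -52 + 20*(3/(-2 + 1*1)) = -52 + 20*(3/(-2 + 1)) = -52 + 20*(3/(-1)) = -52 + 20*(-1*3) = -52 + 20*(-3) = -52 - 60 = -112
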